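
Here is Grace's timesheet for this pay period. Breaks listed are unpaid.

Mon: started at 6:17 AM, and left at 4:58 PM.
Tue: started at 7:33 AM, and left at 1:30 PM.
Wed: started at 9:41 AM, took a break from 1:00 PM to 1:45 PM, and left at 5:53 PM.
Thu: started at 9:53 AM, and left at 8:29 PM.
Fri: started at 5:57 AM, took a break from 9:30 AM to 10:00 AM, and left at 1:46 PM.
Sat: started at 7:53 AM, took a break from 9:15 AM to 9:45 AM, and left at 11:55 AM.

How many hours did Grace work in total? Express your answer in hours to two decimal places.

45.53 hours

Mon: 6:17 AM–4:58 PM = 10 h 41 min
Tue: 7:33 AM–1:30 PM = 5 h 57 min
Wed: 9:41 AM–5:53 PM = 8 h 12 min; less 45 min break → 7 h 27 min
Thu: 9:53 AM–8:29 PM = 10 h 36 min
Fri: 5:57 AM–1:46 PM = 7 h 49 min; less 30 min break → 7 h 19 min
Sat: 7:53 AM–11:55 AM = 4 h 2 min; less 30 min break → 3 h 32 min
Total: 10 h 41 min + 5 h 57 min + 7 h 27 min + 10 h 36 min + 7 h 19 min + 3 h 32 min = 45 h 32 min.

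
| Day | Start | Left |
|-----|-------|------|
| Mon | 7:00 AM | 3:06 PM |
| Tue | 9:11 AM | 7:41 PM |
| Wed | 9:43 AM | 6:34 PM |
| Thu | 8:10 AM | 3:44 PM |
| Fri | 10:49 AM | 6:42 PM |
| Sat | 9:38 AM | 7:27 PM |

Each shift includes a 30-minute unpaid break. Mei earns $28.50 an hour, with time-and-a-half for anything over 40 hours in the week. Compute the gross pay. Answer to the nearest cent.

Mon: 7:00 AM–3:06 PM = 8 h 6 min; less 30 min break → 7 h 36 min
Tue: 9:11 AM–7:41 PM = 10 h 30 min; less 30 min break → 10 h 0 min
Wed: 9:43 AM–6:34 PM = 8 h 51 min; less 30 min break → 8 h 21 min
Thu: 8:10 AM–3:44 PM = 7 h 34 min; less 30 min break → 7 h 4 min
Fri: 10:49 AM–6:42 PM = 7 h 53 min; less 30 min break → 7 h 23 min
Sat: 9:38 AM–7:27 PM = 9 h 49 min; less 30 min break → 9 h 19 min
Total worked: 49 h 43 min = 2983 min.
Regular 40 h 0 min = 2400 min at $28.50/h; overtime 9 h 43 min = 583 min at $42.75/h.
Pay = (2400 × $28.50 + 583 × $42.75) ÷ 60 = $1555.39.

$1555.39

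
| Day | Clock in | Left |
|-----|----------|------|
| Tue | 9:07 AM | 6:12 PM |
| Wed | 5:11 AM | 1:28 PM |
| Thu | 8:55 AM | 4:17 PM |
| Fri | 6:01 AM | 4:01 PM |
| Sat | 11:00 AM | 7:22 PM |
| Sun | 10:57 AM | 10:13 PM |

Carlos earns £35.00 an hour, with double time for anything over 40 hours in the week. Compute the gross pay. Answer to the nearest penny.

Tue: 9:07 AM–6:12 PM = 9 h 5 min
Wed: 5:11 AM–1:28 PM = 8 h 17 min
Thu: 8:55 AM–4:17 PM = 7 h 22 min
Fri: 6:01 AM–4:01 PM = 10 h 0 min
Sat: 11:00 AM–7:22 PM = 8 h 22 min
Sun: 10:57 AM–10:13 PM = 11 h 16 min
Total worked: 54 h 22 min = 3262 min.
Regular 40 h 0 min = 2400 min at £35.00/h; overtime 14 h 22 min = 862 min at £70.00/h.
Pay = (2400 × £35.00 + 862 × £70.00) ÷ 60 = £2405.67.

£2405.67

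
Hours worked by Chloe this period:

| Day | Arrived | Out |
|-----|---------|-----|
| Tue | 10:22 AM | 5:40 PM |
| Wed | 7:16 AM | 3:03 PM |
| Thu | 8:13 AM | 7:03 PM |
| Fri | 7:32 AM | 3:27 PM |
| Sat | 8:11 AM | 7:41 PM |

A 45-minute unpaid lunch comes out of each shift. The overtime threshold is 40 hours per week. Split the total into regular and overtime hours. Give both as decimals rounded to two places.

Regular 40.00 hours, overtime 1.58 hours

Tue: 10:22 AM–5:40 PM = 7 h 18 min; less 45 min break → 6 h 33 min
Wed: 7:16 AM–3:03 PM = 7 h 47 min; less 45 min break → 7 h 2 min
Thu: 8:13 AM–7:03 PM = 10 h 50 min; less 45 min break → 10 h 5 min
Fri: 7:32 AM–3:27 PM = 7 h 55 min; less 45 min break → 7 h 10 min
Sat: 8:11 AM–7:41 PM = 11 h 30 min; less 45 min break → 10 h 45 min
Total worked: 41 h 35 min = 41.58 h.
Threshold 40 h → overtime 1 h 35 min, regular 40 h 0 min.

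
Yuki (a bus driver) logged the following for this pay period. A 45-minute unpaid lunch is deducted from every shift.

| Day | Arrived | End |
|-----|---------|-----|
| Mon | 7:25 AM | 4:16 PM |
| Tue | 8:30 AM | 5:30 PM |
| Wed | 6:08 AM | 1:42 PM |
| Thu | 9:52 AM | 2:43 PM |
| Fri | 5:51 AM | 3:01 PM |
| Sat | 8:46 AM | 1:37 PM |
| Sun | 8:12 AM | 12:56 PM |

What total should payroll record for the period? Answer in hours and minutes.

43 h 46 min

Mon: 7:25 AM–4:16 PM = 8 h 51 min; less 45 min break → 8 h 6 min
Tue: 8:30 AM–5:30 PM = 9 h 0 min; less 45 min break → 8 h 15 min
Wed: 6:08 AM–1:42 PM = 7 h 34 min; less 45 min break → 6 h 49 min
Thu: 9:52 AM–2:43 PM = 4 h 51 min; less 45 min break → 4 h 6 min
Fri: 5:51 AM–3:01 PM = 9 h 10 min; less 45 min break → 8 h 25 min
Sat: 8:46 AM–1:37 PM = 4 h 51 min; less 45 min break → 4 h 6 min
Sun: 8:12 AM–12:56 PM = 4 h 44 min; less 45 min break → 3 h 59 min
Total: 8 h 6 min + 8 h 15 min + 6 h 49 min + 4 h 6 min + 8 h 25 min + 4 h 6 min + 3 h 59 min = 43 h 46 min.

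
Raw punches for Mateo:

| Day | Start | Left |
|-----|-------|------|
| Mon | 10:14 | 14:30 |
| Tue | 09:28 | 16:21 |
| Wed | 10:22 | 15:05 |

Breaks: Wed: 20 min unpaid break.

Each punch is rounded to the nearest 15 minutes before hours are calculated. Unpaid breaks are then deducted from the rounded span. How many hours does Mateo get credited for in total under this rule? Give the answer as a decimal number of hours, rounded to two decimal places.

Mon: in 10:14→10:15, out 14:30→14:30; 4 h 15 min
Tue: in 09:28→09:30, out 16:21→16:15; 6 h 45 min
Wed: in 10:22→10:15, out 15:05→15:00; 4 h 45 min − 20 min = 4 h 25 min
Total credited: 15 h 25 min.

15.42 hours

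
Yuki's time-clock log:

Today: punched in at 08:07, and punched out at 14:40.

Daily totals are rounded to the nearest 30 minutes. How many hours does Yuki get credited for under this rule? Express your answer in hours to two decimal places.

Today: 08:07–14:40 = 6 h 33 min → rounds to 6 h 30 min

6.50 hours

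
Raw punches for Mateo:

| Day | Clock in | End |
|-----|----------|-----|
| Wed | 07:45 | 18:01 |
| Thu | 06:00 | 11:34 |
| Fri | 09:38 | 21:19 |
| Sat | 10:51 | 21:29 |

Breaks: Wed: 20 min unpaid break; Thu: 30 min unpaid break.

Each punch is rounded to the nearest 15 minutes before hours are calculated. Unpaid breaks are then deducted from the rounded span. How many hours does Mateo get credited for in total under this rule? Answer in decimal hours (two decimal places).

Wed: in 07:45→07:45, out 18:01→18:00; 10 h 15 min − 20 min = 9 h 55 min
Thu: in 06:00→06:00, out 11:34→11:30; 5 h 30 min − 30 min = 5 h 0 min
Fri: in 09:38→09:45, out 21:19→21:15; 11 h 30 min
Sat: in 10:51→10:45, out 21:29→21:30; 10 h 45 min
Total credited: 37 h 10 min.

37.17 hours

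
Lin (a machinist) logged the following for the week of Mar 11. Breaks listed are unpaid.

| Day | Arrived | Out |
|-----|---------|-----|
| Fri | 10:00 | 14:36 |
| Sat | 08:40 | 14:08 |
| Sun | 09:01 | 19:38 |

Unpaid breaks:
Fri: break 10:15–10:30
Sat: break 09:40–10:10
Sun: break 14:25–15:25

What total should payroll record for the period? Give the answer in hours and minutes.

Fri: 10:00–14:36 = 4 h 36 min; less 15 min break → 4 h 21 min
Sat: 08:40–14:08 = 5 h 28 min; less 30 min break → 4 h 58 min
Sun: 09:01–19:38 = 10 h 37 min; less 60 min break → 9 h 37 min
Total: 4 h 21 min + 4 h 58 min + 9 h 37 min = 18 h 56 min.

18 h 56 min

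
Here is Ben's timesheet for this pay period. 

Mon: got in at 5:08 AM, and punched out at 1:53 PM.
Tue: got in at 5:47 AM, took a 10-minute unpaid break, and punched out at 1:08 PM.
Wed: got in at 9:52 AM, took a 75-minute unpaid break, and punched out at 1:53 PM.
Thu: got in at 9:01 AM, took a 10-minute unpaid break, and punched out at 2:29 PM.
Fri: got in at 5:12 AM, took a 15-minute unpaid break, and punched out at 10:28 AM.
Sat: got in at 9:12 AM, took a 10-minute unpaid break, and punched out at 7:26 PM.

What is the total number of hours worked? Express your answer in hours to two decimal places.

Mon: 5:08 AM–1:53 PM = 8 h 45 min
Tue: 5:47 AM–1:08 PM = 7 h 21 min; less 10 min break → 7 h 11 min
Wed: 9:52 AM–1:53 PM = 4 h 1 min; less 75 min break → 2 h 46 min
Thu: 9:01 AM–2:29 PM = 5 h 28 min; less 10 min break → 5 h 18 min
Fri: 5:12 AM–10:28 AM = 5 h 16 min; less 15 min break → 5 h 1 min
Sat: 9:12 AM–7:26 PM = 10 h 14 min; less 10 min break → 10 h 4 min
Total: 8 h 45 min + 7 h 11 min + 2 h 46 min + 5 h 18 min + 5 h 1 min + 10 h 4 min = 39 h 5 min.

39.08 hours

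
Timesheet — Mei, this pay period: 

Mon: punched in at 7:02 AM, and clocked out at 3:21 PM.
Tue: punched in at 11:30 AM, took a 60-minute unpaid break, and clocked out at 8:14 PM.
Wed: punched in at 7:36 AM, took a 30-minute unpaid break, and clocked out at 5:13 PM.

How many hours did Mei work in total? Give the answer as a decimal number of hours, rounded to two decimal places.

25.17 hours

Mon: 7:02 AM–3:21 PM = 8 h 19 min
Tue: 11:30 AM–8:14 PM = 8 h 44 min; less 60 min break → 7 h 44 min
Wed: 7:36 AM–5:13 PM = 9 h 37 min; less 30 min break → 9 h 7 min
Total: 8 h 19 min + 7 h 44 min + 9 h 7 min = 25 h 10 min.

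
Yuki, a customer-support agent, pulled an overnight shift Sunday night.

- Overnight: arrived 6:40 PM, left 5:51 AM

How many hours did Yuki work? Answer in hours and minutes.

Overnight: 6:40 PM → midnight = 5 h 20 min; midnight → 5:51 AM = 5 h 51 min; span 11 h 11 min

11 h 11 min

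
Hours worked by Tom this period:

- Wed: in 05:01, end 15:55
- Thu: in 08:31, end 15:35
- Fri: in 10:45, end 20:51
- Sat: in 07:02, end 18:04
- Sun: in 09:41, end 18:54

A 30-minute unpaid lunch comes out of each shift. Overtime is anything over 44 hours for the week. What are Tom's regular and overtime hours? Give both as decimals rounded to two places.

Wed: 05:01–15:55 = 10 h 54 min; less 30 min break → 10 h 24 min
Thu: 08:31–15:35 = 7 h 4 min; less 30 min break → 6 h 34 min
Fri: 10:45–20:51 = 10 h 6 min; less 30 min break → 9 h 36 min
Sat: 07:02–18:04 = 11 h 2 min; less 30 min break → 10 h 32 min
Sun: 09:41–18:54 = 9 h 13 min; less 30 min break → 8 h 43 min
Total worked: 45 h 49 min = 45.82 h.
Threshold 44 h → overtime 1 h 49 min, regular 44 h 0 min.

Regular 44.00 hours, overtime 1.82 hours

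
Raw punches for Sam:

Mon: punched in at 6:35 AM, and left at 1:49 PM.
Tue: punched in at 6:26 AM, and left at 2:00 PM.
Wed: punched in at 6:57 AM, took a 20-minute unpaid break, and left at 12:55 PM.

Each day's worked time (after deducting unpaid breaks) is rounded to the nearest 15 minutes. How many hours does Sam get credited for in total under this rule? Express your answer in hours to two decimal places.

Mon: 6:35 AM–1:49 PM = 7 h 14 min → rounds to 7 h 15 min
Tue: 6:26 AM–2:00 PM = 7 h 34 min → rounds to 7 h 30 min
Wed: 6:57 AM–12:55 PM = 5 h 58 min − 20 min = 5 h 38 min → rounds to 5 h 45 min
Total credited: 20 h 30 min.

20.50 hours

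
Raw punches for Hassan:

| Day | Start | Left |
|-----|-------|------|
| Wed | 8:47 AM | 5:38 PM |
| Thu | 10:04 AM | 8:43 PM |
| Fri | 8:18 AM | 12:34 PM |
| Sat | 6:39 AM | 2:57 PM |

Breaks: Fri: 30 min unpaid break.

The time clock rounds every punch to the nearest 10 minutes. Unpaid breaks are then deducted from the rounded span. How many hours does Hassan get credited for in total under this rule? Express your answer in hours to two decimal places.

31.50 hours

Wed: in 8:47 AM→8:50 AM, out 5:38 PM→5:40 PM; 8 h 50 min
Thu: in 10:04 AM→10:00 AM, out 8:43 PM→8:40 PM; 10 h 40 min
Fri: in 8:18 AM→8:20 AM, out 12:34 PM→12:30 PM; 4 h 10 min − 30 min = 3 h 40 min
Sat: in 6:39 AM→6:40 AM, out 2:57 PM→3:00 PM; 8 h 20 min
Total credited: 31 h 30 min.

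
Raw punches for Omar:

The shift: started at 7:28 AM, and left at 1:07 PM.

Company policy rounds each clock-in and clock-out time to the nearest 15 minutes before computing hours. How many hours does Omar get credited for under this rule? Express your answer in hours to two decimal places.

5.50 hours

The shift: in 7:28 AM→7:30 AM, out 1:07 PM→1:00 PM; 5 h 30 min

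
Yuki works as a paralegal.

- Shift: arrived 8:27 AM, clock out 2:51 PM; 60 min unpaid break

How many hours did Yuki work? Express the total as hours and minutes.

5 h 24 min

Shift: 8:27 AM–2:51 PM = 6 h 24 min; less 60 min break → 5 h 24 min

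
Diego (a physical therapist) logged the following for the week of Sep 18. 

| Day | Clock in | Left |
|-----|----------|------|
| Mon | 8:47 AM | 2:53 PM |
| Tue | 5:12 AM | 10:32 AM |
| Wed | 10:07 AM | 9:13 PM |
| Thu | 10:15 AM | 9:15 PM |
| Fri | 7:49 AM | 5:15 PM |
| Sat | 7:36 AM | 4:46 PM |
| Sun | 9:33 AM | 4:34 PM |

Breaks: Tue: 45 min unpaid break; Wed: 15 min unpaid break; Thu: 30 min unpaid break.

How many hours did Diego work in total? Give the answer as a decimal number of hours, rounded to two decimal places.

57.65 hours

Mon: 8:47 AM–2:53 PM = 6 h 6 min
Tue: 5:12 AM–10:32 AM = 5 h 20 min; less 45 min break → 4 h 35 min
Wed: 10:07 AM–9:13 PM = 11 h 6 min; less 15 min break → 10 h 51 min
Thu: 10:15 AM–9:15 PM = 11 h 0 min; less 30 min break → 10 h 30 min
Fri: 7:49 AM–5:15 PM = 9 h 26 min
Sat: 7:36 AM–4:46 PM = 9 h 10 min
Sun: 9:33 AM–4:34 PM = 7 h 1 min
Total: 6 h 6 min + 4 h 35 min + 10 h 51 min + 10 h 30 min + 9 h 26 min + 9 h 10 min + 7 h 1 min = 57 h 39 min.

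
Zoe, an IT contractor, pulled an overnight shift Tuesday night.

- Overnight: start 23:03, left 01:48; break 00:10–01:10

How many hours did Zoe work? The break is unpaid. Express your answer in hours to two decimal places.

1.75 hours

Overnight: 23:03 → midnight = 0 h 57 min; midnight → 01:48 = 1 h 48 min; span 2 h 45 min; less 60 min break → 1 h 45 min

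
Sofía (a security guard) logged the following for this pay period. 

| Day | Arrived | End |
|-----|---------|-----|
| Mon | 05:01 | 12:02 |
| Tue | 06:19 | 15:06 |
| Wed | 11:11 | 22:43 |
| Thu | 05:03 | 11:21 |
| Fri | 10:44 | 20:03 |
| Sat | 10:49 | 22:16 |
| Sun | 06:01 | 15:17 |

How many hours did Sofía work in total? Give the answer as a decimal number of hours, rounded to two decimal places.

Mon: 05:01–12:02 = 7 h 1 min
Tue: 06:19–15:06 = 8 h 47 min
Wed: 11:11–22:43 = 11 h 32 min
Thu: 05:03–11:21 = 6 h 18 min
Fri: 10:44–20:03 = 9 h 19 min
Sat: 10:49–22:16 = 11 h 27 min
Sun: 06:01–15:17 = 9 h 16 min
Total: 7 h 1 min + 8 h 47 min + 11 h 32 min + 6 h 18 min + 9 h 19 min + 11 h 27 min + 9 h 16 min = 63 h 40 min.

63.67 hours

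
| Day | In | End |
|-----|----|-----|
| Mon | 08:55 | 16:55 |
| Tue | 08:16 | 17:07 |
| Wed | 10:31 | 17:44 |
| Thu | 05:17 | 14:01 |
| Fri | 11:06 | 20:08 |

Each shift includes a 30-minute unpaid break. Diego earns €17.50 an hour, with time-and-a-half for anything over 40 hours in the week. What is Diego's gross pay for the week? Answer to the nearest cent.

€688.33

Mon: 08:55–16:55 = 8 h 0 min; less 30 min break → 7 h 30 min
Tue: 08:16–17:07 = 8 h 51 min; less 30 min break → 8 h 21 min
Wed: 10:31–17:44 = 7 h 13 min; less 30 min break → 6 h 43 min
Thu: 05:17–14:01 = 8 h 44 min; less 30 min break → 8 h 14 min
Fri: 11:06–20:08 = 9 h 2 min; less 30 min break → 8 h 32 min
Total worked: 39 h 20 min = 2360 min.
Regular 39 h 20 min = 2360 min at €17.50/h; overtime 0 h 0 min = 0 min at €26.25/h.
Pay = (2360 × €17.50 + 0 × €26.25) ÷ 60 = €688.33.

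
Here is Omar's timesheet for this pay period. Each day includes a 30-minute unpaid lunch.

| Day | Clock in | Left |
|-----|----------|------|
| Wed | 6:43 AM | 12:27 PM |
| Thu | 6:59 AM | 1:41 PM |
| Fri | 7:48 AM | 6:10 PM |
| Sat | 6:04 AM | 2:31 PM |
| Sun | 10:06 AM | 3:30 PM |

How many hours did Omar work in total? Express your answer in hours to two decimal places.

34.15 hours

Wed: 6:43 AM–12:27 PM = 5 h 44 min; less 30 min break → 5 h 14 min
Thu: 6:59 AM–1:41 PM = 6 h 42 min; less 30 min break → 6 h 12 min
Fri: 7:48 AM–6:10 PM = 10 h 22 min; less 30 min break → 9 h 52 min
Sat: 6:04 AM–2:31 PM = 8 h 27 min; less 30 min break → 7 h 57 min
Sun: 10:06 AM–3:30 PM = 5 h 24 min; less 30 min break → 4 h 54 min
Total: 5 h 14 min + 6 h 12 min + 9 h 52 min + 7 h 57 min + 4 h 54 min = 34 h 9 min.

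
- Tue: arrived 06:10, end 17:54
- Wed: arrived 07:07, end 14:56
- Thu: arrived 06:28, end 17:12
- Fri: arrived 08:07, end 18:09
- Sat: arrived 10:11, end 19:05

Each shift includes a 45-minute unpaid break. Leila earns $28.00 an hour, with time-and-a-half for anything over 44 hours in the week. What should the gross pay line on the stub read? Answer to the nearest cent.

$1293.60

Tue: 06:10–17:54 = 11 h 44 min; less 45 min break → 10 h 59 min
Wed: 07:07–14:56 = 7 h 49 min; less 45 min break → 7 h 4 min
Thu: 06:28–17:12 = 10 h 44 min; less 45 min break → 9 h 59 min
Fri: 08:07–18:09 = 10 h 2 min; less 45 min break → 9 h 17 min
Sat: 10:11–19:05 = 8 h 54 min; less 45 min break → 8 h 9 min
Total worked: 45 h 28 min = 2728 min.
Regular 44 h 0 min = 2640 min at $28.00/h; overtime 1 h 28 min = 88 min at $42.00/h.
Pay = (2640 × $28.00 + 88 × $42.00) ÷ 60 = $1293.60.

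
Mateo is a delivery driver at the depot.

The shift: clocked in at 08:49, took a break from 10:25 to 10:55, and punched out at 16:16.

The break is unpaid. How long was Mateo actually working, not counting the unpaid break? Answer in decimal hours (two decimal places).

6.95 hours

The shift: 08:49–16:16 = 7 h 27 min; less 30 min break → 6 h 57 min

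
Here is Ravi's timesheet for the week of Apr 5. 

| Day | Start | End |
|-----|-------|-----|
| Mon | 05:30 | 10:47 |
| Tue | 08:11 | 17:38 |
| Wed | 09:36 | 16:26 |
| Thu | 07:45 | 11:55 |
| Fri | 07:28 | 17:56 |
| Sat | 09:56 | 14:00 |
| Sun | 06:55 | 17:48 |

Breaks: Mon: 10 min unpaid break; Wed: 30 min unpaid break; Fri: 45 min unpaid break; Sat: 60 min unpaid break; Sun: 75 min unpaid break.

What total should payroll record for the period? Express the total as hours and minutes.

47 h 29 min

Mon: 05:30–10:47 = 5 h 17 min; less 10 min break → 5 h 7 min
Tue: 08:11–17:38 = 9 h 27 min
Wed: 09:36–16:26 = 6 h 50 min; less 30 min break → 6 h 20 min
Thu: 07:45–11:55 = 4 h 10 min
Fri: 07:28–17:56 = 10 h 28 min; less 45 min break → 9 h 43 min
Sat: 09:56–14:00 = 4 h 4 min; less 60 min break → 3 h 4 min
Sun: 06:55–17:48 = 10 h 53 min; less 75 min break → 9 h 38 min
Total: 5 h 7 min + 9 h 27 min + 6 h 20 min + 4 h 10 min + 9 h 43 min + 3 h 4 min + 9 h 38 min = 47 h 29 min.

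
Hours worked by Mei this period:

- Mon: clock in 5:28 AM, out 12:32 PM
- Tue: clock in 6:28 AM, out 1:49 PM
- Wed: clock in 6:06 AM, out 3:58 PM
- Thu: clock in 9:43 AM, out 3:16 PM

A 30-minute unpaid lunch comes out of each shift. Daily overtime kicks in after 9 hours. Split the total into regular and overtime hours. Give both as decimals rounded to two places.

Mon: 5:28 AM–12:32 PM = 7 h 4 min; less 30 min break → 6 h 34 min
Tue: 6:28 AM–1:49 PM = 7 h 21 min; less 30 min break → 6 h 51 min
Wed: 6:06 AM–3:58 PM = 9 h 52 min; less 30 min break → 9 h 22 min
Thu: 9:43 AM–3:16 PM = 5 h 33 min; less 30 min break → 5 h 3 min
Mon reg 6 h 34 min / OT 0 h 0 min; Tue reg 6 h 51 min / OT 0 h 0 min; Wed reg 9 h 0 min / OT 0 h 22 min; Thu reg 5 h 3 min / OT 0 h 0 min.
Totals: regular 27 h 28 min, overtime 0 h 22 min.

Regular 27.47 hours, overtime 0.37 hours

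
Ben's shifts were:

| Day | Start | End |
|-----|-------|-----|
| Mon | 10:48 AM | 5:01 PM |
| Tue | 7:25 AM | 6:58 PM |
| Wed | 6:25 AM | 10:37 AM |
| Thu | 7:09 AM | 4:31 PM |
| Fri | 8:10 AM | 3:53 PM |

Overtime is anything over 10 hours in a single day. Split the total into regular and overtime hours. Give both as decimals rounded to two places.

Mon: 10:48 AM–5:01 PM = 6 h 13 min
Tue: 7:25 AM–6:58 PM = 11 h 33 min
Wed: 6:25 AM–10:37 AM = 4 h 12 min
Thu: 7:09 AM–4:31 PM = 9 h 22 min
Fri: 8:10 AM–3:53 PM = 7 h 43 min
Mon reg 6 h 13 min / OT 0 h 0 min; Tue reg 10 h 0 min / OT 1 h 33 min; Wed reg 4 h 12 min / OT 0 h 0 min; Thu reg 9 h 22 min / OT 0 h 0 min; Fri reg 7 h 43 min / OT 0 h 0 min.
Totals: regular 37 h 30 min, overtime 1 h 33 min.

Regular 37.50 hours, overtime 1.55 hours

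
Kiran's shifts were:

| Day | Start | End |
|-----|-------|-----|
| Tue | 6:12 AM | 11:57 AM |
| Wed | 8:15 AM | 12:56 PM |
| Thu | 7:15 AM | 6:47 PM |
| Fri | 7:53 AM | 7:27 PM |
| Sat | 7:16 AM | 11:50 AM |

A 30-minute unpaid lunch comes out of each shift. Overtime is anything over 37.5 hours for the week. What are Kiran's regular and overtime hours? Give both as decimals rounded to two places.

Tue: 6:12 AM–11:57 AM = 5 h 45 min; less 30 min break → 5 h 15 min
Wed: 8:15 AM–12:56 PM = 4 h 41 min; less 30 min break → 4 h 11 min
Thu: 7:15 AM–6:47 PM = 11 h 32 min; less 30 min break → 11 h 2 min
Fri: 7:53 AM–7:27 PM = 11 h 34 min; less 30 min break → 11 h 4 min
Sat: 7:16 AM–11:50 AM = 4 h 34 min; less 30 min break → 4 h 4 min
Total worked: 35 h 36 min = 35.60 h.
Threshold 37.5 h → overtime 0 h 0 min, regular 35 h 36 min.

Regular 35.60 hours, overtime 0.00 hours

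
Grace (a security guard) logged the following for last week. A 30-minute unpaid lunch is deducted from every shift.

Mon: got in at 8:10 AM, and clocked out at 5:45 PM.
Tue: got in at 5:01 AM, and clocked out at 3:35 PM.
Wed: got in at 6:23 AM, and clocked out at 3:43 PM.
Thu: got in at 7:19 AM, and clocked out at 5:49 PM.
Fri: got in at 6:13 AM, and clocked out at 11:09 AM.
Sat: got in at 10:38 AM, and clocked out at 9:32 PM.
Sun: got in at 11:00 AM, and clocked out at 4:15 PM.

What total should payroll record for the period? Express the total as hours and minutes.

57 h 34 min

Mon: 8:10 AM–5:45 PM = 9 h 35 min; less 30 min break → 9 h 5 min
Tue: 5:01 AM–3:35 PM = 10 h 34 min; less 30 min break → 10 h 4 min
Wed: 6:23 AM–3:43 PM = 9 h 20 min; less 30 min break → 8 h 50 min
Thu: 7:19 AM–5:49 PM = 10 h 30 min; less 30 min break → 10 h 0 min
Fri: 6:13 AM–11:09 AM = 4 h 56 min; less 30 min break → 4 h 26 min
Sat: 10:38 AM–9:32 PM = 10 h 54 min; less 30 min break → 10 h 24 min
Sun: 11:00 AM–4:15 PM = 5 h 15 min; less 30 min break → 4 h 45 min
Total: 9 h 5 min + 10 h 4 min + 8 h 50 min + 10 h 0 min + 4 h 26 min + 10 h 24 min + 4 h 45 min = 57 h 34 min.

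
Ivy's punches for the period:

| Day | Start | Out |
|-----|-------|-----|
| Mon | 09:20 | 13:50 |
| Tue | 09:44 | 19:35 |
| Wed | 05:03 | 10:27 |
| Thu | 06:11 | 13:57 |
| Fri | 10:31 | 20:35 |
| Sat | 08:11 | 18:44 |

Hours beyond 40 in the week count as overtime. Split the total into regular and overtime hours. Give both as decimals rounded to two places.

Mon: 09:20–13:50 = 4 h 30 min
Tue: 09:44–19:35 = 9 h 51 min
Wed: 05:03–10:27 = 5 h 24 min
Thu: 06:11–13:57 = 7 h 46 min
Fri: 10:31–20:35 = 10 h 4 min
Sat: 08:11–18:44 = 10 h 33 min
Total worked: 48 h 8 min = 48.13 h.
Threshold 40 h → overtime 8 h 8 min, regular 40 h 0 min.

Regular 40.00 hours, overtime 8.13 hours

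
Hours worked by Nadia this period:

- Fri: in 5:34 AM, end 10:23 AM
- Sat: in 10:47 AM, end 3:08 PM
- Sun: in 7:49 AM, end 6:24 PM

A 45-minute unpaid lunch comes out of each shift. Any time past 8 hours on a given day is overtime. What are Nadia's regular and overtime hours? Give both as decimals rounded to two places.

Regular 15.67 hours, overtime 1.83 hours

Fri: 5:34 AM–10:23 AM = 4 h 49 min; less 45 min break → 4 h 4 min
Sat: 10:47 AM–3:08 PM = 4 h 21 min; less 45 min break → 3 h 36 min
Sun: 7:49 AM–6:24 PM = 10 h 35 min; less 45 min break → 9 h 50 min
Fri reg 4 h 4 min / OT 0 h 0 min; Sat reg 3 h 36 min / OT 0 h 0 min; Sun reg 8 h 0 min / OT 1 h 50 min.
Totals: regular 15 h 40 min, overtime 1 h 50 min.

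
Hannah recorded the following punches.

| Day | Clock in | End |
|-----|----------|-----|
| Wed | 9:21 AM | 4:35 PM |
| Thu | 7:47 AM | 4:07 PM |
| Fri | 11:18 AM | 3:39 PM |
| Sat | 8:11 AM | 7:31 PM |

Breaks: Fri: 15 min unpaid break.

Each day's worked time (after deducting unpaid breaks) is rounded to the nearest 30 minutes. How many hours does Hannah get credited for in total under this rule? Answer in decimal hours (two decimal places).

Wed: 9:21 AM–4:35 PM = 7 h 14 min → rounds to 7 h 0 min
Thu: 7:47 AM–4:07 PM = 8 h 20 min → rounds to 8 h 30 min
Fri: 11:18 AM–3:39 PM = 4 h 21 min − 15 min = 4 h 6 min → rounds to 4 h 0 min
Sat: 8:11 AM–7:31 PM = 11 h 20 min → rounds to 11 h 30 min
Total credited: 31 h 0 min.

31.00 hours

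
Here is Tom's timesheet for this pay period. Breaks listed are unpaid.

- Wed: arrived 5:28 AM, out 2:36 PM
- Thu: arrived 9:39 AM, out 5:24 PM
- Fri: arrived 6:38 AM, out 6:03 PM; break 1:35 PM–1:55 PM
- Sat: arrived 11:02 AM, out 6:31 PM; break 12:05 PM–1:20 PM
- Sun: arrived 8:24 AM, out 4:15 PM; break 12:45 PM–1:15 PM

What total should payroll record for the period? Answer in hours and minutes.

Wed: 5:28 AM–2:36 PM = 9 h 8 min
Thu: 9:39 AM–5:24 PM = 7 h 45 min
Fri: 6:38 AM–6:03 PM = 11 h 25 min; less 20 min break → 11 h 5 min
Sat: 11:02 AM–6:31 PM = 7 h 29 min; less 75 min break → 6 h 14 min
Sun: 8:24 AM–4:15 PM = 7 h 51 min; less 30 min break → 7 h 21 min
Total: 9 h 8 min + 7 h 45 min + 11 h 5 min + 6 h 14 min + 7 h 21 min = 41 h 33 min.

41 h 33 min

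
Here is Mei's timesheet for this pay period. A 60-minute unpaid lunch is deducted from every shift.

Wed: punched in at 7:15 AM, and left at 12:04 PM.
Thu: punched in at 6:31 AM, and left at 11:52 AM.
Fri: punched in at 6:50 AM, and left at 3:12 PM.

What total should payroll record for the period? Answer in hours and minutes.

15 h 32 min

Wed: 7:15 AM–12:04 PM = 4 h 49 min; less 60 min break → 3 h 49 min
Thu: 6:31 AM–11:52 AM = 5 h 21 min; less 60 min break → 4 h 21 min
Fri: 6:50 AM–3:12 PM = 8 h 22 min; less 60 min break → 7 h 22 min
Total: 3 h 49 min + 4 h 21 min + 7 h 22 min = 15 h 32 min.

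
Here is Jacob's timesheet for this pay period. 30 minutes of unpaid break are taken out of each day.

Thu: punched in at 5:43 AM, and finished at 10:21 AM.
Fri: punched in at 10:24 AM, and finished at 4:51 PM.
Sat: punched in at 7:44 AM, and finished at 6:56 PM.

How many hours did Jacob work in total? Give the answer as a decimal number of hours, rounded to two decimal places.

20.78 hours

Thu: 5:43 AM–10:21 AM = 4 h 38 min; less 30 min break → 4 h 8 min
Fri: 10:24 AM–4:51 PM = 6 h 27 min; less 30 min break → 5 h 57 min
Sat: 7:44 AM–6:56 PM = 11 h 12 min; less 30 min break → 10 h 42 min
Total: 4 h 8 min + 5 h 57 min + 10 h 42 min = 20 h 47 min.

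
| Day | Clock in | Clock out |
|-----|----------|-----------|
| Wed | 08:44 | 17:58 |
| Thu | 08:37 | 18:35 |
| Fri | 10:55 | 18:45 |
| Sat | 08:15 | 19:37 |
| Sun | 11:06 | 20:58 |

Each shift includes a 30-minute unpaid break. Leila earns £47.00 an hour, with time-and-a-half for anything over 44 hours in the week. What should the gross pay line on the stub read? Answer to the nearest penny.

£2192.55

Wed: 08:44–17:58 = 9 h 14 min; less 30 min break → 8 h 44 min
Thu: 08:37–18:35 = 9 h 58 min; less 30 min break → 9 h 28 min
Fri: 10:55–18:45 = 7 h 50 min; less 30 min break → 7 h 20 min
Sat: 08:15–19:37 = 11 h 22 min; less 30 min break → 10 h 52 min
Sun: 11:06–20:58 = 9 h 52 min; less 30 min break → 9 h 22 min
Total worked: 45 h 46 min = 2746 min.
Regular 44 h 0 min = 2640 min at £47.00/h; overtime 1 h 46 min = 106 min at £70.50/h.
Pay = (2640 × £47.00 + 106 × £70.50) ÷ 60 = £2192.55.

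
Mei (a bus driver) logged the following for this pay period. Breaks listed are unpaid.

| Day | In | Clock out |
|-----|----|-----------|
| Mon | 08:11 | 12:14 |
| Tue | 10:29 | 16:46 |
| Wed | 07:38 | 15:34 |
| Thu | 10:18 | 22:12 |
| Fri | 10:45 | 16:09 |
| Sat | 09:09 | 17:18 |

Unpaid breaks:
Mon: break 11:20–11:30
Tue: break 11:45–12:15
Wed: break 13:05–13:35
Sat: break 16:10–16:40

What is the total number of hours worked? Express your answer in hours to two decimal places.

Mon: 08:11–12:14 = 4 h 3 min; less 10 min break → 3 h 53 min
Tue: 10:29–16:46 = 6 h 17 min; less 30 min break → 5 h 47 min
Wed: 07:38–15:34 = 7 h 56 min; less 30 min break → 7 h 26 min
Thu: 10:18–22:12 = 11 h 54 min
Fri: 10:45–16:09 = 5 h 24 min
Sat: 09:09–17:18 = 8 h 9 min; less 30 min break → 7 h 39 min
Total: 3 h 53 min + 5 h 47 min + 7 h 26 min + 11 h 54 min + 5 h 24 min + 7 h 39 min = 42 h 3 min.

42.05 hours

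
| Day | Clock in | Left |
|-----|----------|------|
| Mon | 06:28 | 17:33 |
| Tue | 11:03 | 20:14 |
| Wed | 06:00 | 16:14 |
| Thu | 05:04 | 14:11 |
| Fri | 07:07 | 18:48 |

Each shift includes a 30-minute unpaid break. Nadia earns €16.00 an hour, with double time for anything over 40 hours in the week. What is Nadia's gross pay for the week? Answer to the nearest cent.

Mon: 06:28–17:33 = 11 h 5 min; less 30 min break → 10 h 35 min
Tue: 11:03–20:14 = 9 h 11 min; less 30 min break → 8 h 41 min
Wed: 06:00–16:14 = 10 h 14 min; less 30 min break → 9 h 44 min
Thu: 05:04–14:11 = 9 h 7 min; less 30 min break → 8 h 37 min
Fri: 07:07–18:48 = 11 h 41 min; less 30 min break → 11 h 11 min
Total worked: 48 h 48 min = 2928 min.
Regular 40 h 0 min = 2400 min at €16.00/h; overtime 8 h 48 min = 528 min at €32.00/h.
Pay = (2400 × €16.00 + 528 × €32.00) ÷ 60 = €921.60.

€921.60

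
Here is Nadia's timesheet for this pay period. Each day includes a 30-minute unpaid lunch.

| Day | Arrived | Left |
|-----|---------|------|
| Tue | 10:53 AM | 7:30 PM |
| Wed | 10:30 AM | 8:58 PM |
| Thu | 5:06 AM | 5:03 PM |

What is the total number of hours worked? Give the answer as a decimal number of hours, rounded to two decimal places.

Tue: 10:53 AM–7:30 PM = 8 h 37 min; less 30 min break → 8 h 7 min
Wed: 10:30 AM–8:58 PM = 10 h 28 min; less 30 min break → 9 h 58 min
Thu: 5:06 AM–5:03 PM = 11 h 57 min; less 30 min break → 11 h 27 min
Total: 8 h 7 min + 9 h 58 min + 11 h 27 min = 29 h 32 min.

29.53 hours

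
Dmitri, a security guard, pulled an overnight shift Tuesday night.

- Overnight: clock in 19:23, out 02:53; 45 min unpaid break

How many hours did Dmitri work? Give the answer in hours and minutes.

Overnight: 19:23 → midnight = 4 h 37 min; midnight → 02:53 = 2 h 53 min; span 7 h 30 min; less 45 min break → 6 h 45 min

6 h 45 min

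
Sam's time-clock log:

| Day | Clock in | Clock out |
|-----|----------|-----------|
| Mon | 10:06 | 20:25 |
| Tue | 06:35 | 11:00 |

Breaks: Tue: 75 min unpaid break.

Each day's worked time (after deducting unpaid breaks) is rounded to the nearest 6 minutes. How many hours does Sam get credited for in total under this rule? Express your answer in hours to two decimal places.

Mon: 10:06–20:25 = 10 h 19 min → rounds to 10 h 18 min
Tue: 06:35–11:00 = 4 h 25 min − 75 min = 3 h 10 min → rounds to 3 h 12 min
Total credited: 13 h 30 min.

13.50 hours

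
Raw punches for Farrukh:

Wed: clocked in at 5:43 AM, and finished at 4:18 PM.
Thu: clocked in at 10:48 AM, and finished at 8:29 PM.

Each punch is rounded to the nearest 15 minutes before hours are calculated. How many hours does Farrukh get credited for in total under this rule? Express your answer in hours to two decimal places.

Wed: in 5:43 AM→5:45 AM, out 4:18 PM→4:15 PM; 10 h 30 min
Thu: in 10:48 AM→10:45 AM, out 8:29 PM→8:30 PM; 9 h 45 min
Total credited: 20 h 15 min.

20.25 hours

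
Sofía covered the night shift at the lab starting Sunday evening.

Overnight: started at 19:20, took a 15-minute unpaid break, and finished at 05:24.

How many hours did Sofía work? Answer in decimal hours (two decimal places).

9.82 hours

Overnight: 19:20 → midnight = 4 h 40 min; midnight → 05:24 = 5 h 24 min; span 10 h 4 min; less 15 min break → 9 h 49 min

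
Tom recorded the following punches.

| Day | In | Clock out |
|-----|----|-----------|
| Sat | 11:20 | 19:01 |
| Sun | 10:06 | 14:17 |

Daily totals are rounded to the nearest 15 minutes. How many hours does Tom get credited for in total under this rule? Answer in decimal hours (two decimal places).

12.00 hours

Sat: 11:20–19:01 = 7 h 41 min → rounds to 7 h 45 min
Sun: 10:06–14:17 = 4 h 11 min → rounds to 4 h 15 min
Total credited: 12 h 0 min.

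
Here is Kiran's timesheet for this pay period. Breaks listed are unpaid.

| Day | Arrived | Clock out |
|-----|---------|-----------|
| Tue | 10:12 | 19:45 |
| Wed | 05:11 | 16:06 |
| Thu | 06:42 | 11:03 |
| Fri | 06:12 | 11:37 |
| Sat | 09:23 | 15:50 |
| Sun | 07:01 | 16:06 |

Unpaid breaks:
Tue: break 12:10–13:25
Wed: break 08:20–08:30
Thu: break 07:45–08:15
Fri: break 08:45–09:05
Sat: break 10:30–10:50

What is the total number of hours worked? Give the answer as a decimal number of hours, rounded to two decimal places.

Tue: 10:12–19:45 = 9 h 33 min; less 75 min break → 8 h 18 min
Wed: 05:11–16:06 = 10 h 55 min; less 10 min break → 10 h 45 min
Thu: 06:42–11:03 = 4 h 21 min; less 30 min break → 3 h 51 min
Fri: 06:12–11:37 = 5 h 25 min; less 20 min break → 5 h 5 min
Sat: 09:23–15:50 = 6 h 27 min; less 20 min break → 6 h 7 min
Sun: 07:01–16:06 = 9 h 5 min
Total: 8 h 18 min + 10 h 45 min + 3 h 51 min + 5 h 5 min + 6 h 7 min + 9 h 5 min = 43 h 11 min.

43.18 hours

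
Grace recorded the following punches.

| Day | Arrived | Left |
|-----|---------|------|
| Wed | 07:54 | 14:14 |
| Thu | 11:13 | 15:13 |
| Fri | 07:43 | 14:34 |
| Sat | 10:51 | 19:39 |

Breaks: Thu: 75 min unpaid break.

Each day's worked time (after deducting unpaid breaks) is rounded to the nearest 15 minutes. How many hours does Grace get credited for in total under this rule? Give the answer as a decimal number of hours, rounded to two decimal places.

Wed: 07:54–14:14 = 6 h 20 min → rounds to 6 h 15 min
Thu: 11:13–15:13 = 4 h 0 min − 75 min = 2 h 45 min → rounds to 2 h 45 min
Fri: 07:43–14:34 = 6 h 51 min → rounds to 6 h 45 min
Sat: 10:51–19:39 = 8 h 48 min → rounds to 8 h 45 min
Total credited: 24 h 30 min.

24.50 hours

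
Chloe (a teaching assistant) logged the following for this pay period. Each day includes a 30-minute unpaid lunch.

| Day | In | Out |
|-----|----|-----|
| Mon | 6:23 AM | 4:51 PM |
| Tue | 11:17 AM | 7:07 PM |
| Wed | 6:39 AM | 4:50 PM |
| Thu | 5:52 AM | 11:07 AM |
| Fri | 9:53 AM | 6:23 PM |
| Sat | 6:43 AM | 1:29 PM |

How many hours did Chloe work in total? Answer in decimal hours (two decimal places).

Mon: 6:23 AM–4:51 PM = 10 h 28 min; less 30 min break → 9 h 58 min
Tue: 11:17 AM–7:07 PM = 7 h 50 min; less 30 min break → 7 h 20 min
Wed: 6:39 AM–4:50 PM = 10 h 11 min; less 30 min break → 9 h 41 min
Thu: 5:52 AM–11:07 AM = 5 h 15 min; less 30 min break → 4 h 45 min
Fri: 9:53 AM–6:23 PM = 8 h 30 min; less 30 min break → 8 h 0 min
Sat: 6:43 AM–1:29 PM = 6 h 46 min; less 30 min break → 6 h 16 min
Total: 9 h 58 min + 7 h 20 min + 9 h 41 min + 4 h 45 min + 8 h 0 min + 6 h 16 min = 46 h 0 min.

46.00 hours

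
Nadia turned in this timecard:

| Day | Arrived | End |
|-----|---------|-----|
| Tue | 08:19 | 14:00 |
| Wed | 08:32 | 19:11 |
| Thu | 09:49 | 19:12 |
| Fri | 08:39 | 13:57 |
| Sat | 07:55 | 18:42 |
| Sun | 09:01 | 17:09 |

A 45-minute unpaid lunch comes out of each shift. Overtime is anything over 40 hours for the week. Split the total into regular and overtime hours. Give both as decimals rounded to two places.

Tue: 08:19–14:00 = 5 h 41 min; less 45 min break → 4 h 56 min
Wed: 08:32–19:11 = 10 h 39 min; less 45 min break → 9 h 54 min
Thu: 09:49–19:12 = 9 h 23 min; less 45 min break → 8 h 38 min
Fri: 08:39–13:57 = 5 h 18 min; less 45 min break → 4 h 33 min
Sat: 07:55–18:42 = 10 h 47 min; less 45 min break → 10 h 2 min
Sun: 09:01–17:09 = 8 h 8 min; less 45 min break → 7 h 23 min
Total worked: 45 h 26 min = 45.43 h.
Threshold 40 h → overtime 5 h 26 min, regular 40 h 0 min.

Regular 40.00 hours, overtime 5.43 hours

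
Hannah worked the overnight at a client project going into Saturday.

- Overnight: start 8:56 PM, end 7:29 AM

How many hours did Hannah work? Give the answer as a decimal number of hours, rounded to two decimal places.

Overnight: 8:56 PM → midnight = 3 h 4 min; midnight → 7:29 AM = 7 h 29 min; span 10 h 33 min

10.55 hours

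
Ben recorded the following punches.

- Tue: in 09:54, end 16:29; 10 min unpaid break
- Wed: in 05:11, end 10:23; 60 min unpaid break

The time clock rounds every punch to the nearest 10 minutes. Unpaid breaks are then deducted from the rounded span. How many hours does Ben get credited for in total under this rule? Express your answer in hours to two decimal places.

Tue: in 09:54→09:50, out 16:29→16:30; 6 h 40 min − 10 min = 6 h 30 min
Wed: in 05:11→05:10, out 10:23→10:20; 5 h 10 min − 60 min = 4 h 10 min
Total credited: 10 h 40 min.

10.67 hours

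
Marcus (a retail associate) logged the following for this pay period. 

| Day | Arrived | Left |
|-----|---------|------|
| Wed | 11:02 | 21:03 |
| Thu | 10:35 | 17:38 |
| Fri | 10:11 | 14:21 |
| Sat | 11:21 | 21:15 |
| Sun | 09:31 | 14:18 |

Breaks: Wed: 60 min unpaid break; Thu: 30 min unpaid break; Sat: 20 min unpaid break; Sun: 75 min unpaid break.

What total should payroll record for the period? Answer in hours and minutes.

Wed: 11:02–21:03 = 10 h 1 min; less 60 min break → 9 h 1 min
Thu: 10:35–17:38 = 7 h 3 min; less 30 min break → 6 h 33 min
Fri: 10:11–14:21 = 4 h 10 min
Sat: 11:21–21:15 = 9 h 54 min; less 20 min break → 9 h 34 min
Sun: 09:31–14:18 = 4 h 47 min; less 75 min break → 3 h 32 min
Total: 9 h 1 min + 6 h 33 min + 4 h 10 min + 9 h 34 min + 3 h 32 min = 32 h 50 min.

32 h 50 min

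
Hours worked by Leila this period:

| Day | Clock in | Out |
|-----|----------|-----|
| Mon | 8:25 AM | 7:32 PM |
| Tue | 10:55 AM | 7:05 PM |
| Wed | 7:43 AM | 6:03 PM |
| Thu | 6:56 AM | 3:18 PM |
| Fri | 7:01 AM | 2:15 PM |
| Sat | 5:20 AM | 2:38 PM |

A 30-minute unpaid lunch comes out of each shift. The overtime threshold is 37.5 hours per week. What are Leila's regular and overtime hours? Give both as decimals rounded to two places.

Mon: 8:25 AM–7:32 PM = 11 h 7 min; less 30 min break → 10 h 37 min
Tue: 10:55 AM–7:05 PM = 8 h 10 min; less 30 min break → 7 h 40 min
Wed: 7:43 AM–6:03 PM = 10 h 20 min; less 30 min break → 9 h 50 min
Thu: 6:56 AM–3:18 PM = 8 h 22 min; less 30 min break → 7 h 52 min
Fri: 7:01 AM–2:15 PM = 7 h 14 min; less 30 min break → 6 h 44 min
Sat: 5:20 AM–2:38 PM = 9 h 18 min; less 30 min break → 8 h 48 min
Total worked: 51 h 31 min = 51.52 h.
Threshold 37.5 h → overtime 14 h 1 min, regular 37 h 30 min.

Regular 37.50 hours, overtime 14.02 hours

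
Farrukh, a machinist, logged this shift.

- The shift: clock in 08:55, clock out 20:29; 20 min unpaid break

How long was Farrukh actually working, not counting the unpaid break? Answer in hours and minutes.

The shift: 08:55–20:29 = 11 h 34 min; less 20 min break → 11 h 14 min

11 h 14 min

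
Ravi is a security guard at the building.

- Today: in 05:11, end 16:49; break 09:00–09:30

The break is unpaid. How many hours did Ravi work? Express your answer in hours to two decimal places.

11.13 hours

Today: 05:11–16:49 = 11 h 38 min; less 30 min break → 11 h 8 min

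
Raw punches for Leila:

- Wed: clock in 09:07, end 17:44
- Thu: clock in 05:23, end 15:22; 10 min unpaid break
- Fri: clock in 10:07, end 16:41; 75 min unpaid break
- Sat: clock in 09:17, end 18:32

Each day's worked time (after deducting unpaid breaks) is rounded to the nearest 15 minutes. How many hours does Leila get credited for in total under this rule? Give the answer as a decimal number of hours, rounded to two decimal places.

32.75 hours

Wed: 09:07–17:44 = 8 h 37 min → rounds to 8 h 30 min
Thu: 05:23–15:22 = 9 h 59 min − 10 min = 9 h 49 min → rounds to 9 h 45 min
Fri: 10:07–16:41 = 6 h 34 min − 75 min = 5 h 19 min → rounds to 5 h 15 min
Sat: 09:17–18:32 = 9 h 15 min → rounds to 9 h 15 min
Total credited: 32 h 45 min.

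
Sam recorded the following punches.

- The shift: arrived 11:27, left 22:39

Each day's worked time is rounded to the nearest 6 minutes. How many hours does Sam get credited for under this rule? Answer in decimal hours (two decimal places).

11.20 hours

The shift: 11:27–22:39 = 11 h 12 min → rounds to 11 h 12 min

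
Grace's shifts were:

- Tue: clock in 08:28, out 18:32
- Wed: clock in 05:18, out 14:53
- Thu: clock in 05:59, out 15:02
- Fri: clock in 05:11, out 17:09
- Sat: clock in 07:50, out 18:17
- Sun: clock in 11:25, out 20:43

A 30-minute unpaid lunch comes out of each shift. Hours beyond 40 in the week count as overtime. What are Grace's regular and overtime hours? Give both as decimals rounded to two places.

Regular 40.00 hours, overtime 17.42 hours

Tue: 08:28–18:32 = 10 h 4 min; less 30 min break → 9 h 34 min
Wed: 05:18–14:53 = 9 h 35 min; less 30 min break → 9 h 5 min
Thu: 05:59–15:02 = 9 h 3 min; less 30 min break → 8 h 33 min
Fri: 05:11–17:09 = 11 h 58 min; less 30 min break → 11 h 28 min
Sat: 07:50–18:17 = 10 h 27 min; less 30 min break → 9 h 57 min
Sun: 11:25–20:43 = 9 h 18 min; less 30 min break → 8 h 48 min
Total worked: 57 h 25 min = 57.42 h.
Threshold 40 h → overtime 17 h 25 min, regular 40 h 0 min.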